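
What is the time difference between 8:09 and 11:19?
From 8:09 to 11:19:
(11 x 60 + 19) - (8 x 60 + 9) = 679 - 489 = 190 minutes
= 3 hours and 10 minutes

Final answer: 3 hours and 10 minutes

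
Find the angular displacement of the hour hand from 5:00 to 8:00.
The hour hand moves 0.5 degrees per minute.
Time elapsed: 8:00 - 5:00 = 180 minutes
Angular displacement: 180 x 0.5 = 90 degrees

Final answer: 90 degrees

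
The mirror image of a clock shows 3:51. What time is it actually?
Reflection across the vertical (12-6) axis maps a hand at angle A degrees to (360 - A) degrees, which sends a reading of T minutes past 12:00 to (720 - T) minutes past 12:00.
Mirror reads 3:51 = 231 minutes past 12:00.
Actual time: (720 - 231) mod 720 = 489 minutes = 8:09.

Final answer: 8:09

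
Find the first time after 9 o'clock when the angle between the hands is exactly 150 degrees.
At t minutes past 9:00, the hour hand is at 30 x 9 + 0.5t degrees and the minute hand is at 6t degrees.
The smaller angle between them is 150 degrees when |30H - 5.5t| = 150 or |30H - 5.5t| = 210.
With H = 9, solve 30 x 9 - 5.5t = +/- target for each target:
  t = (30 x 9 - 150) / 5.5 = 21.82
  t = (30 x 9 + 150) / 5.5 = 76.36 (outside (0, 60))
  t = (30 x 9 - 210) / 5.5 = 10.91
  t = (30 x 9 + 210) / 5.5 = 87.27 (outside (0, 60))
Valid solutions in (0, 60): {10.91, 21.82} minutes.
The first occurrence is t = 10.91 minutes.
The hands form a 150-degree angle at 10.91 minutes past 9:00.

Final answer: 10.91 minutes past 9:00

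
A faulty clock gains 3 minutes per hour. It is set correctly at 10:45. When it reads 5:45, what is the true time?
For every 60 true minutes, the faulty clock advances 63 minutes, so 1 faulty-clock minute corresponds to 60/63 true minutes.
From 10:45 to 5:45 on the faulty dial is 420 minutes.
True elapsed: 420 x 60/63 = 400 minutes = 6 hours and 40 minutes.
True time: 10:45 + 6 hours and 40 minutes = 5:25.

Final answer: 5:25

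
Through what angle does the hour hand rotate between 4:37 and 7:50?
The hour hand moves 0.5 degrees per minute.
Time elapsed: 7:50 - 4:37 = 193 minutes
Angular displacement: 193 x 0.5 = 96.5 degrees

Final answer: 96.5 degrees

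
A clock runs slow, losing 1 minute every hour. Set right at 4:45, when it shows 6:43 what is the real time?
For every 60 true minutes, the faulty clock advances 59 minutes, so 1 faulty-clock minute corresponds to 60/59 true minutes.
From 4:45 to 6:43 on the faulty dial is 118 minutes.
True elapsed: 118 x 60/59 = 120 minutes = 2 hours.
True time: 4:45 + 2 hours = 6:45.

Final answer: 6:45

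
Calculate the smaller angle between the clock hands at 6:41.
Hour hand position: 6 x 30 + 41 x 0.5 = 200.5 degrees
Minute hand position: 41 x 6 = 246 degrees
Difference: |200.5 - 246| = 45.5 degrees
The angle between the hands is 45.5 degrees

Final answer: 45.5 degrees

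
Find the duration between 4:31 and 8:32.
From 4:31 to 8:32:
(8 x 60 + 32) - (4 x 60 + 31) = 512 - 271 = 241 minutes
= 4 hours and 1 minute

Final answer: 4 hours and 1 minute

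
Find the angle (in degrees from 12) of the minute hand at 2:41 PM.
The minute hand moves 6 degrees per minute.
At 2:41: 41 x 6 = 246 degrees

Final answer: 246 degrees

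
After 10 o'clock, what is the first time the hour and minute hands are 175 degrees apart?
At t minutes past 10:00, the hour hand is at 30 x 10 + 0.5t degrees and the minute hand is at 6t degrees.
The smaller angle between them is 175 degrees when |30H - 5.5t| = 175 or |30H - 5.5t| = 185.
With H = 10, solve 30 x 10 - 5.5t = +/- target for each target:
  t = (30 x 10 - 175) / 5.5 = 22.73
  t = (30 x 10 + 175) / 5.5 = 86.36 (outside (0, 60))
  t = (30 x 10 - 185) / 5.5 = 20.91
  t = (30 x 10 + 185) / 5.5 = 88.18 (outside (0, 60))
Valid solutions in (0, 60): {20.91, 22.73} minutes.
The first occurrence is t = 20.91 minutes.
The hands form a 175-degree angle at 20.91 minutes past 10:00.

Final answer: 20.91 minutes past 10:00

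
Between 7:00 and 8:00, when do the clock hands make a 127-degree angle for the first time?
At t minutes past 7:00, the hour hand is at 30 x 7 + 0.5t degrees and the minute hand is at 6t degrees.
The smaller angle between them is 127 degrees when |30H - 5.5t| = 127 or |30H - 5.5t| = 233.
With H = 7, solve 30 x 7 - 5.5t = +/- target for each target:
  t = (30 x 7 - 127) / 5.5 = 15.09
  t = (30 x 7 + 127) / 5.5 = 61.27 (outside (0, 60))
  t = (30 x 7 - 233) / 5.5 = -4.18 (outside (0, 60))
  t = (30 x 7 + 233) / 5.5 = 80.55 (outside (0, 60))
Valid solutions in (0, 60): {15.09} minutes.
The first occurrence is t = 15.09 minutes.
The hands form a 127-degree angle at 15.09 minutes past 7:00.

Final answer: 15.09 minutes past 7:00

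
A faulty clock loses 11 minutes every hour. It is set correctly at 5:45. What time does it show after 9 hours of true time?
For every 60 true minutes, the faulty clock advances 60 - 11 = 49 minutes.
True elapsed: 9 hours = 540 minutes.
Faulty clock advances: 540 x 49/60 = 441 minutes (drift: 99 minutes behind).
Shown time: 5:45 + 441 minutes = 1:06.

Final answer: 1:06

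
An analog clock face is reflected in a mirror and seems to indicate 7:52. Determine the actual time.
Reflection across the vertical (12-6) axis maps a hand at angle A degrees to (360 - A) degrees, which sends a reading of T minutes past 12:00 to (720 - T) minutes past 12:00.
Mirror reads 7:52 = 472 minutes past 12:00.
Actual time: (720 - 472) mod 720 = 248 minutes = 4:08.

Final answer: 4:08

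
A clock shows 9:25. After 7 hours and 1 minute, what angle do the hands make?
First find the time 7 hours and 1 minute after 9:25.
Total minutes: 9 x 60 + 25 + 7 x 60 + 1 = 986.
986 mod 720 = 266 minutes = 4:26.
Now compute the angle at 4:26:
Hour hand: 4 x 30 + 26 x 0.5 = 133 degrees
Minute hand: 26 x 6 = 156 degrees
Difference: |133 - 156| = 23 degrees
The angle is 23 degrees

Final answer: 23 degrees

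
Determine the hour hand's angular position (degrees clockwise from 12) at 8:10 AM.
The hour hand moves 30 degrees per hour and 0.5 degrees per minute.
At 8:10: (8) x 30 + 10 x 0.5 = 240 + 5 = 245 degrees

Final answer: 245 degrees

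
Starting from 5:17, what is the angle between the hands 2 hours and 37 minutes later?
First find the time 2 hours and 37 minutes after 5:17.
Total minutes: 5 x 60 + 17 + 2 x 60 + 37 = 474.
474 mod 720 = 474 minutes = 7:54.
Now compute the angle at 7:54:
Hour hand: 7 x 30 + 54 x 0.5 = 237 degrees
Minute hand: 54 x 6 = 324 degrees
Difference: |237 - 324| = 87 degrees
The angle is 87 degrees

Final answer: 87 degrees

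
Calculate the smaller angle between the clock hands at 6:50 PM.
Hour hand position: 6 x 30 + 50 x 0.5 = 205 degrees
Minute hand position: 50 x 6 = 300 degrees
Difference: |205 - 300| = 95 degrees
The angle between the hands is 95 degrees

Final answer: 95 degrees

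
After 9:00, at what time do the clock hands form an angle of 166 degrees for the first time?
At t minutes past 9:00, the hour hand is at 30 x 9 + 0.5t degrees and the minute hand is at 6t degrees.
The smaller angle between them is 166 degrees when |30H - 5.5t| = 166 or |30H - 5.5t| = 194.
With H = 9, solve 30 x 9 - 5.5t = +/- target for each target:
  t = (30 x 9 - 166) / 5.5 = 18.91
  t = (30 x 9 + 166) / 5.5 = 79.27 (outside (0, 60))
  t = (30 x 9 - 194) / 5.5 = 13.82
  t = (30 x 9 + 194) / 5.5 = 84.36 (outside (0, 60))
Valid solutions in (0, 60): {13.82, 18.91} minutes.
The first occurrence is t = 13.82 minutes.
The hands form a 166-degree angle at 13.82 minutes past 9:00.

Final answer: 13.82 minutes past 9:00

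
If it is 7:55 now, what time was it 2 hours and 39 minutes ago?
Starting time: 7:55 = 475 total minutes past 12:00
Subtracting: 2 hours and 39 minutes = 159 minutes
475 - 159 = 316 minutes
= 5 hours and 16 minutes past 12:00 = 5:16

Final answer: 5:16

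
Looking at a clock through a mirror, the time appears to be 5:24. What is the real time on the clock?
Reflection across the vertical (12-6) axis maps a hand at angle A degrees to (360 - A) degrees, which sends a reading of T minutes past 12:00 to (720 - T) minutes past 12:00.
Mirror reads 5:24 = 324 minutes past 12:00.
Actual time: (720 - 324) mod 720 = 396 minutes = 6:36.

Final answer: 6:36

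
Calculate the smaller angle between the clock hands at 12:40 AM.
Hour hand position: 0 x 30 + 40 x 0.5 = 20 degrees
Minute hand position: 40 x 6 = 240 degrees
Difference: |20 - 240| = 220 degrees
Since 220 > 180, the smaller angle is 360 - 220 = 140 degrees

Final answer: 140 degrees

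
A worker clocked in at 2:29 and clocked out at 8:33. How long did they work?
From 2:29 to 8:33:
(8 x 60 + 33) - (2 x 60 + 29) = 513 - 149 = 364 minutes
= 6 hours and 4 minutes

Final answer: 6 hours and 4 minutes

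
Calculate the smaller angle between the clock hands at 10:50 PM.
Hour hand position: 10 x 30 + 50 x 0.5 = 325 degrees
Minute hand position: 50 x 6 = 300 degrees
Difference: |325 - 300| = 25 degrees
The angle between the hands is 25 degrees

Final answer: 25 degrees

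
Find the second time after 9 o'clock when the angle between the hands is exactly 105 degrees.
At t minutes past 9:00, the hour hand is at 30 x 9 + 0.5t degrees and the minute hand is at 6t degrees.
The smaller angle between them is 105 degrees when |30H - 5.5t| = 105 or |30H - 5.5t| = 255.
With H = 9, solve 30 x 9 - 5.5t = +/- target for each target:
  t = (30 x 9 - 105) / 5.5 = 30
  t = (30 x 9 + 105) / 5.5 = 68.18 (outside (0, 60))
  t = (30 x 9 - 255) / 5.5 = 2.73
  t = (30 x 9 + 255) / 5.5 = 95.45 (outside (0, 60))
Valid solutions in (0, 60): {2.73, 30} minutes.
The second occurrence is t = 30 minutes.
The hands form a 105-degree angle at 30 minutes past 9:00.

Final answer: 30 minutes past 9:00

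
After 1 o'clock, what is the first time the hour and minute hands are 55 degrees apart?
At t minutes past 1:00, the hour hand is at 30 x 1 + 0.5t degrees and the minute hand is at 6t degrees.
The smaller angle between them is 55 degrees when |30H - 5.5t| = 55 or |30H - 5.5t| = 305.
With H = 1, solve 30 x 1 - 5.5t = +/- target for each target:
  t = (30 x 1 - 55) / 5.5 = -4.55 (outside (0, 60))
  t = (30 x 1 + 55) / 5.5 = 15.45
  t = (30 x 1 - 305) / 5.5 = -50 (outside (0, 60))
  t = (30 x 1 + 305) / 5.5 = 60.91 (outside (0, 60))
Valid solutions in (0, 60): {15.45} minutes.
The first occurrence is t = 15.45 minutes.
The hands form a 55-degree angle at 15.45 minutes past 1:00.

Final answer: 15.45 minutes past 1:00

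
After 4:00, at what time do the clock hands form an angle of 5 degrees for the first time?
At t minutes past 4:00, the hour hand is at 30 x 4 + 0.5t degrees and the minute hand is at 6t degrees.
The smaller angle between them is 5 degrees when |30H - 5.5t| = 5 or |30H - 5.5t| = 355.
With H = 4, solve 30 x 4 - 5.5t = +/- target for each target:
  t = (30 x 4 - 5) / 5.5 = 20.91
  t = (30 x 4 + 5) / 5.5 = 22.73
  t = (30 x 4 - 355) / 5.5 = -42.73 (outside (0, 60))
  t = (30 x 4 + 355) / 5.5 = 86.36 (outside (0, 60))
Valid solutions in (0, 60): {20.91, 22.73} minutes.
The first occurrence is t = 20.91 minutes.
The hands form a 5-degree angle at 20.91 minutes past 4:00.

Final answer: 20.91 minutes past 4:00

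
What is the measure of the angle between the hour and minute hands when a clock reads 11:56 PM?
Hour hand position: 11 x 30 + 56 x 0.5 = 358 degrees
Minute hand position: 56 x 6 = 336 degrees
Difference: |358 - 336| = 22 degrees
The angle between the hands is 22 degrees

Final answer: 22 degrees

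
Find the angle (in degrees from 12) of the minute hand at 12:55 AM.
The minute hand moves 6 degrees per minute.
At 12:55: 55 x 6 = 330 degrees

Final answer: 330 degrees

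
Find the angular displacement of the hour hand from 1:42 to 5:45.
The hour hand moves 0.5 degrees per minute.
Time elapsed: 5:45 - 1:42 = 243 minutes
Angular displacement: 243 x 0.5 = 121.5 degrees

Final answer: 121.5 degrees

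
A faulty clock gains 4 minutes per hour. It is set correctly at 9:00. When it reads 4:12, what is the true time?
For every 60 true minutes, the faulty clock advances 64 minutes, so 1 faulty-clock minute corresponds to 60/64 true minutes.
From 9:00 to 4:12 on the faulty dial is 432 minutes.
True elapsed: 432 x 60/64 = 405 minutes = 6 hours and 45 minutes.
True time: 9:00 + 6 hours and 45 minutes = 3:45.

Final answer: 3:45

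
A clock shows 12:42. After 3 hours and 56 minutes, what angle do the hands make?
First find the time 3 hours and 56 minutes after 12:42.
Total minutes: 12 x 60 + 42 + 3 x 60 + 56 = 998.
998 mod 720 = 278 minutes = 4:38.
Now compute the angle at 4:38:
Hour hand: 4 x 30 + 38 x 0.5 = 139 degrees
Minute hand: 38 x 6 = 228 degrees
Difference: |139 - 228| = 89 degrees
The angle is 89 degrees

Final answer: 89 degrees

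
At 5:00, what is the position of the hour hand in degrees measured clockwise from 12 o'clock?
The hour hand moves 30 degrees per hour and 0.5 degrees per minute.
At 5:00: (5) x 30 + 0 x 0.5 = 150 + 0 = 150 degrees

Final answer: 150 degrees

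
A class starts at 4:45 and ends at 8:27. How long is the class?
From 4:45 to 8:27:
(8 x 60 + 27) - (4 x 60 + 45) = 507 - 285 = 222 minutes
= 3 hours and 42 minutes

Final answer: 3 hours and 42 minutes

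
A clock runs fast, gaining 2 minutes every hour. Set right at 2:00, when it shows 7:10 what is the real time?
For every 60 true minutes, the faulty clock advances 62 minutes, so 1 faulty-clock minute corresponds to 60/62 true minutes.
From 2:00 to 7:10 on the faulty dial is 310 minutes.
True elapsed: 310 x 60/62 = 300 minutes = 5 hours.
True time: 2:00 + 5 hours = 7:00.

Final answer: 7:00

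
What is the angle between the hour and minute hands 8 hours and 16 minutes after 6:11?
First find the time 8 hours and 16 minutes after 6:11.
Total minutes: 6 x 60 + 11 + 8 x 60 + 16 = 867.
867 mod 720 = 147 minutes = 2:27.
Now compute the angle at 2:27:
Hour hand: 2 x 30 + 27 x 0.5 = 73.5 degrees
Minute hand: 27 x 6 = 162 degrees
Difference: |73.5 - 162| = 88.5 degrees
The angle is 88.5 degrees

Final answer: 88.5 degrees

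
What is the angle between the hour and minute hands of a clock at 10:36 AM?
Hour hand position: 10 x 30 + 36 x 0.5 = 318 degrees
Minute hand position: 36 x 6 = 216 degrees
Difference: |318 - 216| = 102 degrees
The angle between the hands is 102 degrees

Final answer: 102 degrees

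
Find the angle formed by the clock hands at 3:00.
Hour hand position: 3 x 30 + 0 x 0.5 = 90 degrees
Minute hand position: 0 x 6 = 0 degrees
Difference: |90 - 0| = 90 degrees
The angle between the hands is 90 degrees

Final answer: 90 degrees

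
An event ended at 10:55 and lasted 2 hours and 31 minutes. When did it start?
Starting time: 10:55 = 655 total minutes past 12:00
Subtracting: 2 hours and 31 minutes = 151 minutes
655 - 151 = 504 minutes
= 8 hours and 24 minutes past 12:00 = 8:24

Final answer: 8:24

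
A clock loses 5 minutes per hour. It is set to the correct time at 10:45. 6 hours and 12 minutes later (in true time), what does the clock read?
For every 60 true minutes, the faulty clock advances 60 - 5 = 55 minutes.
True elapsed: 6 hours and 12 minutes = 372 minutes.
Faulty clock advances: 372 x 55/60 = 341 minutes (drift: 31 minutes behind).
Shown time: 10:45 + 341 minutes = 4:26.

Final answer: 4:26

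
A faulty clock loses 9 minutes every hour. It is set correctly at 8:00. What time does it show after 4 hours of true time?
For every 60 true minutes, the faulty clock advances 60 - 9 = 51 minutes.
True elapsed: 4 hours = 240 minutes.
Faulty clock advances: 240 x 51/60 = 204 minutes (drift: 36 minutes behind).
Shown time: 8:00 + 204 minutes = 11:24.

Final answer: 11:24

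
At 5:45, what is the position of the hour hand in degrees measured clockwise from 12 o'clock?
The hour hand moves 30 degrees per hour and 0.5 degrees per minute.
At 5:45: (5) x 30 + 45 x 0.5 = 150 + 22.5 = 172.5 degrees

Final answer: 172.5 degrees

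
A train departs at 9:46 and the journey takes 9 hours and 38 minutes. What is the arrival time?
Starting time: 9:46
Adding 38 minutes to 46 minutes: 46 + 38 = 84 minutes = 1 hour and 24 minutes
Adding 9 hours: 9 + 9 + 1 (carry) = 19 - 12 = 7
Final time: 7:24

Final answer: 7:24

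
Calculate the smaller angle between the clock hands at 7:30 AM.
Hour hand position: 7 x 30 + 30 x 0.5 = 225 degrees
Minute hand position: 30 x 6 = 180 degrees
Difference: |225 - 180| = 45 degrees
The angle between the hands is 45 degrees

Final answer: 45 degrees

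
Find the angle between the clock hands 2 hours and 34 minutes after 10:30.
First find the time 2 hours and 34 minutes after 10:30.
Total minutes: 10 x 60 + 30 + 2 x 60 + 34 = 784.
784 mod 720 = 64 minutes = 1:04.
Now compute the angle at 1:04:
Hour hand: 1 x 30 + 4 x 0.5 = 32 degrees
Minute hand: 4 x 6 = 24 degrees
Difference: |32 - 24| = 8 degrees
The angle is 8 degrees

Final answer: 8 degrees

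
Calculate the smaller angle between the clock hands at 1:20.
Hour hand position: 1 x 30 + 20 x 0.5 = 40 degrees
Minute hand position: 20 x 6 = 120 degrees
Difference: |40 - 120| = 80 degrees
The angle between the hands is 80 degrees

Final answer: 80 degrees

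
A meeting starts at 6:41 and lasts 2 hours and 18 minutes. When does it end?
Starting time: 6:41
Adding 18 minutes to 41 minutes: 41 + 18 = 59 minutes
Adding 2 hours: 6 + 2 = 8
Final time: 8:59

Final answer: 8:59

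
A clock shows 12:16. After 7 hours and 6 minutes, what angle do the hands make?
First find the time 7 hours and 6 minutes after 12:16.
Total minutes: 12 x 60 + 16 + 7 x 60 + 6 = 1162.
1162 mod 720 = 442 minutes = 7:22.
Now compute the angle at 7:22:
Hour hand: 7 x 30 + 22 x 0.5 = 221 degrees
Minute hand: 22 x 6 = 132 degrees
Difference: |221 - 132| = 89 degrees
The angle is 89 degrees

Final answer: 89 degrees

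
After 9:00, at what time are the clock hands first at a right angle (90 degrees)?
At t minutes past 9:00, the hour hand is at 30 x 9 + 0.5t degrees and the minute hand is at 6t degrees.
The smaller angle between them is 90 degrees when |30H - 5.5t| = 90 or |30H - 5.5t| = 270.
With H = 9, solve 30 x 9 - 5.5t = +/- target for each target:
  t = (30 x 9 - 90) / 5.5 = 32.73
  t = (30 x 9 + 90) / 5.5 = 65.45 (outside (0, 60))
  t = (30 x 9 - 270) / 5.5 = 0 (outside (0, 60))
  t = (30 x 9 + 270) / 5.5 = 98.18 (outside (0, 60))
Valid solutions in (0, 60): {32.73} minutes.
First occurrence: t = 32.73 minutes.
The hands are at right angles at 32.73 minutes past 9:00.

Final answer: 32.73 minutes past 9:00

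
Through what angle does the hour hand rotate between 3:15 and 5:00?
The hour hand moves 0.5 degrees per minute.
Time elapsed: 5:00 - 3:15 = 105 minutes
Angular displacement: 105 x 0.5 = 52.5 degrees

Final answer: 52.5 degrees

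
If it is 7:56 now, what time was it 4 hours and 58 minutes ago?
Starting time: 7:56 = 476 total minutes past 12:00
Subtracting: 4 hours and 58 minutes = 298 minutes
476 - 298 = 178 minutes
= 2 hours and 58 minutes past 12:00 = 2:58

Final answer: 2:58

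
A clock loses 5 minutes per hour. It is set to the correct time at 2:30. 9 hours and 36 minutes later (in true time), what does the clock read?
For every 60 true minutes, the faulty clock advances 60 - 5 = 55 minutes.
True elapsed: 9 hours and 36 minutes = 576 minutes.
Faulty clock advances: 576 x 55/60 = 528 minutes (drift: 48 minutes behind).
Shown time: 2:30 + 528 minutes = 11:18.

Final answer: 11:18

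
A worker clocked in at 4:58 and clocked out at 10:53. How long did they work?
From 4:58 to 10:53:
(10 x 60 + 53) - (4 x 60 + 58) = 653 - 298 = 355 minutes
= 5 hours and 55 minutes

Final answer: 5 hours and 55 minutes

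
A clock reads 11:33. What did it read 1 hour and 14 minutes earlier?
Starting time: 11:33 = 693 total minutes past 12:00
Subtracting: 1 hour and 14 minutes = 74 minutes
693 - 74 = 619 minutes
= 10 hours and 19 minutes past 12:00 = 10:19

Final answer: 10:19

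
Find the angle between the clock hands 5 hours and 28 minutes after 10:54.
First find the time 5 hours and 28 minutes after 10:54.
Total minutes: 10 x 60 + 54 + 5 x 60 + 28 = 982.
982 mod 720 = 262 minutes = 4:22.
Now compute the angle at 4:22:
Hour hand: 4 x 30 + 22 x 0.5 = 131 degrees
Minute hand: 22 x 6 = 132 degrees
Difference: |131 - 132| = 1 degrees
The angle is 1 degrees

Final answer: 1 degrees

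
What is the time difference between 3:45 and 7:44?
From 3:45 to 7:44:
(7 x 60 + 44) - (3 x 60 + 45) = 464 - 225 = 239 minutes
= 3 hours and 59 minutes

Final answer: 3 hours and 59 minutes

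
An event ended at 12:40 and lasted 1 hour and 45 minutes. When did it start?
Starting time: 12:40 = 40 total minutes past 12:00
Subtracting: 1 hour and 45 minutes = 105 minutes
40 - 105 = -65 (negative, add 12 hours = 720) = 655 minutes
= 10 hours and 55 minutes past 12:00 = 10:55

Final answer: 10:55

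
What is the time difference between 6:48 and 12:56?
From 6:48 to 12:56:
(12 x 60 + 56) - (6 x 60 + 48) = 776 - 408 = 368 minutes
= 6 hours and 8 minutes

Final answer: 6 hours and 8 minutes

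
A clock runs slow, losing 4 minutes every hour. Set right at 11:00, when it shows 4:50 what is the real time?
For every 60 true minutes, the faulty clock advances 56 minutes, so 1 faulty-clock minute corresponds to 60/56 true minutes.
From 11:00 to 4:50 on the faulty dial is 350 minutes.
True elapsed: 350 x 60/56 = 375 minutes = 6 hours and 15 minutes.
True time: 11:00 + 6 hours and 15 minutes = 5:15.

Final answer: 5:15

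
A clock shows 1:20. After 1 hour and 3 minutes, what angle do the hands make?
First find the time 1 hour and 3 minutes after 1:20.
Total minutes: 1 x 60 + 20 + 1 x 60 + 3 = 143.
143 mod 720 = 143 minutes = 2:23.
Now compute the angle at 2:23:
Hour hand: 2 x 30 + 23 x 0.5 = 71.5 degrees
Minute hand: 23 x 6 = 138 degrees
Difference: |71.5 - 138| = 66.5 degrees
The angle is 66.5 degrees

Final answer: 66.5 degrees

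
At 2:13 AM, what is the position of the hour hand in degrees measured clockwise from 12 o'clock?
The hour hand moves 30 degrees per hour and 0.5 degrees per minute.
At 2:13: (2) x 30 + 13 x 0.5 = 60 + 6.5 = 66.5 degrees

Final answer: 66.5 degrees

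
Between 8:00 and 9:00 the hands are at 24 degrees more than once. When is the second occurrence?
At t minutes past 8:00, the hour hand is at 30 x 8 + 0.5t degrees and the minute hand is at 6t degrees.
The smaller angle between them is 24 degrees when |30H - 5.5t| = 24 or |30H - 5.5t| = 336.
With H = 8, solve 30 x 8 - 5.5t = +/- target for each target:
  t = (30 x 8 - 24) / 5.5 = 39.27
  t = (30 x 8 + 24) / 5.5 = 48
  t = (30 x 8 - 336) / 5.5 = -17.45 (outside (0, 60))
  t = (30 x 8 + 336) / 5.5 = 104.73 (outside (0, 60))
Valid solutions in (0, 60): {39.27, 48} minutes.
The second occurrence is t = 48 minutes.
The hands form a 24-degree angle at 48 minutes past 8:00.

Final answer: 48 minutes past 8:00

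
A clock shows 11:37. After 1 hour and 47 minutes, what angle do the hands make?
First find the time 1 hour and 47 minutes after 11:37.
Total minutes: 11 x 60 + 37 + 1 x 60 + 47 = 804.
804 mod 720 = 84 minutes = 1:24.
Now compute the angle at 1:24:
Hour hand: 1 x 30 + 24 x 0.5 = 42 degrees
Minute hand: 24 x 6 = 144 degrees
Difference: |42 - 144| = 102 degrees
The angle is 102 degrees

Final answer: 102 degrees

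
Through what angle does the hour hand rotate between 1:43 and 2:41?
The hour hand moves 0.5 degrees per minute.
Time elapsed: 2:41 - 1:43 = 58 minutes
Angular displacement: 58 x 0.5 = 29 degrees

Final answer: 29 degrees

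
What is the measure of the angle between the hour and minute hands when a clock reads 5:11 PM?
Hour hand position: 5 x 30 + 11 x 0.5 = 155.5 degrees
Minute hand position: 11 x 6 = 66 degrees
Difference: |155.5 - 66| = 89.5 degrees
The angle between the hands is 89.5 degrees

Final answer: 89.5 degrees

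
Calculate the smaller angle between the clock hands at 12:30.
Hour hand position: 0 x 30 + 30 x 0.5 = 15 degrees
Minute hand position: 30 x 6 = 180 degrees
Difference: |15 - 180| = 165 degrees
The angle between the hands is 165 degrees

Final answer: 165 degrees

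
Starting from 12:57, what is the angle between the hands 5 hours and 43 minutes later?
First find the time 5 hours and 43 minutes after 12:57.
Total minutes: 12 x 60 + 57 + 5 x 60 + 43 = 1120.
1120 mod 720 = 400 minutes = 6:40.
Now compute the angle at 6:40:
Hour hand: 6 x 30 + 40 x 0.5 = 200 degrees
Minute hand: 40 x 6 = 240 degrees
Difference: |200 - 240| = 40 degrees
The angle is 40 degrees

Final answer: 40 degrees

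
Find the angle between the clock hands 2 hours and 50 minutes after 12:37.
First find the time 2 hours and 50 minutes after 12:37.
Total minutes: 12 x 60 + 37 + 2 x 60 + 50 = 927.
927 mod 720 = 207 minutes = 3:27.
Now compute the angle at 3:27:
Hour hand: 3 x 30 + 27 x 0.5 = 103.5 degrees
Minute hand: 27 x 6 = 162 degrees
Difference: |103.5 - 162| = 58.5 degrees
The angle is 58.5 degrees

Final answer: 58.5 degrees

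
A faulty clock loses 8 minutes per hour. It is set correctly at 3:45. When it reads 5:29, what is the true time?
For every 60 true minutes, the faulty clock advances 52 minutes, so 1 faulty-clock minute corresponds to 60/52 true minutes.
From 3:45 to 5:29 on the faulty dial is 104 minutes.
True elapsed: 104 x 60/52 = 120 minutes = 2 hours.
True time: 3:45 + 2 hours = 5:45.

Final answer: 5:45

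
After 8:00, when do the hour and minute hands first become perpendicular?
At t minutes past 8:00, the hour hand is at 30 x 8 + 0.5t degrees and the minute hand is at 6t degrees.
The smaller angle between them is 90 degrees when |30H - 5.5t| = 90 or |30H - 5.5t| = 270.
With H = 8, solve 30 x 8 - 5.5t = +/- target for each target:
  t = (30 x 8 - 90) / 5.5 = 27.27
  t = (30 x 8 + 90) / 5.5 = 60 (outside (0, 60))
  t = (30 x 8 - 270) / 5.5 = -5.45 (outside (0, 60))
  t = (30 x 8 + 270) / 5.5 = 92.73 (outside (0, 60))
Valid solutions in (0, 60): {27.27} minutes.
First occurrence: t = 27.27 minutes.
The hands are at right angles at 27.27 minutes past 8:00.

Final answer: 27.27 minutes past 8:00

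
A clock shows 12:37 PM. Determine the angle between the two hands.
Hour hand position: 0 x 30 + 37 x 0.5 = 18.5 degrees
Minute hand position: 37 x 6 = 222 degrees
Difference: |18.5 - 222| = 203.5 degrees
Since 203.5 > 180, the smaller angle is 360 - 203.5 = 156.5 degrees

Final answer: 156.5 degrees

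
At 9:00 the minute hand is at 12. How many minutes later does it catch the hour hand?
The minute hand gains 5.5 degrees per minute on the hour hand.
At 9:00, the hour hand is at 270 degrees and the minute hand is at 0 degrees.
The gap is 270 degrees. Time to close: 270/5.5 = 60 x 9/11 = 49.09 minutes.
The hands overlap at 49.09 minutes past 9:00.

Final answer: 49.09 minutes past 9:00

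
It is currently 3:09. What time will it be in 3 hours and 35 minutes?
Starting time: 3:09
Adding 35 minutes to 9 minutes: 9 + 35 = 44 minutes
Adding 3 hours: 3 + 3 = 6
Final time: 6:44

Final answer: 6:44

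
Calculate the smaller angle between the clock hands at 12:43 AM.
Hour hand position: 0 x 30 + 43 x 0.5 = 21.5 degrees
Minute hand position: 43 x 6 = 258 degrees
Difference: |21.5 - 258| = 236.5 degrees
Since 236.5 > 180, the smaller angle is 360 - 236.5 = 123.5 degrees

Final answer: 123.5 degrees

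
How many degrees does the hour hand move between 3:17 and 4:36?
The hour hand moves 0.5 degrees per minute.
Time elapsed: 4:36 - 3:17 = 79 minutes
Angular displacement: 79 x 0.5 = 39.5 degrees

Final answer: 39.5 degrees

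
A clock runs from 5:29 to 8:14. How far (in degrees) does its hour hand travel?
The hour hand moves 0.5 degrees per minute.
Time elapsed: 8:14 - 5:29 = 165 minutes
Angular displacement: 165 x 0.5 = 82.5 degrees

Final answer: 82.5 degrees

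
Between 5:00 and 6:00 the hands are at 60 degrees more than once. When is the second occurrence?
At t minutes past 5:00, the hour hand is at 30 x 5 + 0.5t degrees and the minute hand is at 6t degrees.
The smaller angle between them is 60 degrees when |30H - 5.5t| = 60 or |30H - 5.5t| = 300.
With H = 5, solve 30 x 5 - 5.5t = +/- target for each target:
  t = (30 x 5 - 60) / 5.5 = 16.36
  t = (30 x 5 + 60) / 5.5 = 38.18
  t = (30 x 5 - 300) / 5.5 = -27.27 (outside (0, 60))
  t = (30 x 5 + 300) / 5.5 = 81.82 (outside (0, 60))
Valid solutions in (0, 60): {16.36, 38.18} minutes.
The second occurrence is t = 38.18 minutes.
The hands form a 60-degree angle at 38.18 minutes past 5:00.

Final answer: 38.18 minutes past 5:00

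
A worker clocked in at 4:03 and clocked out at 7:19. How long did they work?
From 4:03 to 7:19:
(7 x 60 + 19) - (4 x 60 + 3) = 439 - 243 = 196 minutes
= 3 hours and 16 minutes

Final answer: 3 hours and 16 minutes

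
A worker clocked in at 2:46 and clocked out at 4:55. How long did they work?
From 2:46 to 4:55:
(4 x 60 + 55) - (2 x 60 + 46) = 295 - 166 = 129 minutes
= 2 hours and 9 minutes

Final answer: 2 hours and 9 minutes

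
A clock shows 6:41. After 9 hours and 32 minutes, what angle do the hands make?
First find the time 9 hours and 32 minutes after 6:41.
Total minutes: 6 x 60 + 41 + 9 x 60 + 32 = 973.
973 mod 720 = 253 minutes = 4:13.
Now compute the angle at 4:13:
Hour hand: 4 x 30 + 13 x 0.5 = 126.5 degrees
Minute hand: 13 x 6 = 78 degrees
Difference: |126.5 - 78| = 48.5 degrees
The angle is 48.5 degrees

Final answer: 48.5 degrees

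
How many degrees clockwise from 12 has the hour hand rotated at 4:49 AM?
The hour hand moves 30 degrees per hour and 0.5 degrees per minute.
At 4:49: (4) x 30 + 49 x 0.5 = 120 + 24.5 = 144.5 degrees

Final answer: 144.5 degrees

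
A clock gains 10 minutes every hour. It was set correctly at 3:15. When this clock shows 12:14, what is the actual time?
For every 60 true minutes, the faulty clock advances 70 minutes, so 1 faulty-clock minute corresponds to 60/70 true minutes.
From 3:15 to 12:14 on the faulty dial is 539 minutes.
True elapsed: 539 x 60/70 = 462 minutes = 7 hours and 42 minutes.
True time: 3:15 + 7 hours and 42 minutes = 10:57.

Final answer: 10:57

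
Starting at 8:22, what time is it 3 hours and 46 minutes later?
Starting time: 8:22
Adding 46 minutes to 22 minutes: 22 + 46 = 68 minutes = 1 hour and 8 minutes
Adding 3 hours: 8 + 3 + 1 (carry) = 12
Final time: 12:08

Final answer: 12:08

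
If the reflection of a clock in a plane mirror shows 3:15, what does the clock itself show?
Reflection across the vertical (12-6) axis maps a hand at angle A degrees to (360 - A) degrees, which sends a reading of T minutes past 12:00 to (720 - T) minutes past 12:00.
Mirror reads 3:15 = 195 minutes past 12:00.
Actual time: (720 - 195) mod 720 = 525 minutes = 8:45.

Final answer: 8:45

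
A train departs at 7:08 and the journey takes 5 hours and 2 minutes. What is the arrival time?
Starting time: 7:08
Adding 2 minutes to 8 minutes: 8 + 2 = 10 minutes
Adding 5 hours: 7 + 5 = 12
Final time: 12:10

Final answer: 12:10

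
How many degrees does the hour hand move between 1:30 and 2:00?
The hour hand moves 0.5 degrees per minute.
Time elapsed: 2:00 - 1:30 = 30 minutes
Angular displacement: 30 x 0.5 = 15 degrees

Final answer: 15 degrees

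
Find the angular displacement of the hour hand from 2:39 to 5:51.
The hour hand moves 0.5 degrees per minute.
Time elapsed: 5:51 - 2:39 = 192 minutes
Angular displacement: 192 x 0.5 = 96 degrees

Final answer: 96 degrees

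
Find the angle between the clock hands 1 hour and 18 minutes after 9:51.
First find the time 1 hour and 18 minutes after 9:51.
Total minutes: 9 x 60 + 51 + 1 x 60 + 18 = 669.
669 mod 720 = 669 minutes = 11:09.
Now compute the angle at 11:09:
Hour hand: 11 x 30 + 9 x 0.5 = 334.5 degrees
Minute hand: 9 x 6 = 54 degrees
Difference: |334.5 - 54| = 280.5 degrees
Smaller angle: 360 - 280.5 = 79.5 degrees

Final answer: 79.5 degrees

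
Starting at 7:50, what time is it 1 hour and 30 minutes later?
Starting time: 7:50
Adding 30 minutes to 50 minutes: 50 + 30 = 80 minutes = 1 hour and 20 minutes
Adding 1 hour: 7 + 1 + 1 (carry) = 9
Final time: 9:20

Final answer: 9:20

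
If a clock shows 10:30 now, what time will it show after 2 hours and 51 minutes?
Starting time: 10:30
Adding 51 minutes to 30 minutes: 30 + 51 = 81 minutes = 1 hour and 21 minutes
Adding 2 hours: 10 + 2 + 1 (carry) = 13 - 12 = 1
Final time: 1:21

Final answer: 1:21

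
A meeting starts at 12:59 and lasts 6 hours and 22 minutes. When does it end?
Starting time: 12:59
Adding 22 minutes to 59 minutes: 59 + 22 = 81 minutes = 1 hour and 21 minutes
Adding 6 hours: 12 + 6 + 1 (carry) = 19 - 12 = 7
Final time: 7:21

Final answer: 7:21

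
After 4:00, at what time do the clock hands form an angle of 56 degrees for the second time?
At t minutes past 4:00, the hour hand is at 30 x 4 + 0.5t degrees and the minute hand is at 6t degrees.
The smaller angle between them is 56 degrees when |30H - 5.5t| = 56 or |30H - 5.5t| = 304.
With H = 4, solve 30 x 4 - 5.5t = +/- target for each target:
  t = (30 x 4 - 56) / 5.5 = 11.64
  t = (30 x 4 + 56) / 5.5 = 32
  t = (30 x 4 - 304) / 5.5 = -33.45 (outside (0, 60))
  t = (30 x 4 + 304) / 5.5 = 77.09 (outside (0, 60))
Valid solutions in (0, 60): {11.64, 32} minutes.
The second occurrence is t = 32 minutes.
The hands form a 56-degree angle at 32 minutes past 4:00.

Final answer: 32 minutes past 4:00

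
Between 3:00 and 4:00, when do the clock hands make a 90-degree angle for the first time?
At t minutes past 3:00, the hour hand is at 30 x 3 + 0.5t degrees and the minute hand is at 6t degrees.
The smaller angle between them is 90 degrees when |30H - 5.5t| = 90 or |30H - 5.5t| = 270.
With H = 3, solve 30 x 3 - 5.5t = +/- target for each target:
  t = (30 x 3 - 90) / 5.5 = 0 (outside (0, 60))
  t = (30 x 3 + 90) / 5.5 = 32.73
  t = (30 x 3 - 270) / 5.5 = -32.73 (outside (0, 60))
  t = (30 x 3 + 270) / 5.5 = 65.45 (outside (0, 60))
Valid solutions in (0, 60): {32.73} minutes.
The first occurrence is t = 32.73 minutes.
The hands form a 90-degree angle at 32.73 minutes past 3:00.

Final answer: 32.73 minutes past 3:00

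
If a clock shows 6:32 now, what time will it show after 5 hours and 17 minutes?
Starting time: 6:32
Adding 17 minutes to 32 minutes: 32 + 17 = 49 minutes
Adding 5 hours: 6 + 5 = 11
Final time: 11:49

Final answer: 11:49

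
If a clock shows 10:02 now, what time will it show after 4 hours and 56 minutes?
Starting time: 10:02
Adding 56 minutes to 2 minutes: 2 + 56 = 58 minutes
Adding 4 hours: 10 + 4 = 14 - 12 = 2
Final time: 2:58

Final answer: 2:58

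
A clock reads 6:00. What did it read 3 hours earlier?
Starting time: 6:00 = 360 total minutes past 12:00
Subtracting: 3 hours = 180 minutes
360 - 180 = 180 minutes
= 3 hours past 12:00 = 3:00

Final answer: 3:00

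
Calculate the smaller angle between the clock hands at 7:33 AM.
Hour hand position: 7 x 30 + 33 x 0.5 = 226.5 degrees
Minute hand position: 33 x 6 = 198 degrees
Difference: |226.5 - 198| = 28.5 degrees
The angle between the hands is 28.5 degrees

Final answer: 28.5 degrees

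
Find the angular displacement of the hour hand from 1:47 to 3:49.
The hour hand moves 0.5 degrees per minute.
Time elapsed: 3:49 - 1:47 = 122 minutes
Angular displacement: 122 x 0.5 = 61 degrees

Final answer: 61 degrees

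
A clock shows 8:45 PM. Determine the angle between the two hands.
Hour hand position: 8 x 30 + 45 x 0.5 = 262.5 degrees
Minute hand position: 45 x 6 = 270 degrees
Difference: |262.5 - 270| = 7.5 degrees
The angle between the hands is 7.5 degrees

Final answer: 7.5 degrees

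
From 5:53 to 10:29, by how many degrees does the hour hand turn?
The hour hand moves 0.5 degrees per minute.
Time elapsed: 10:29 - 5:53 = 276 minutes
Angular displacement: 276 x 0.5 = 138 degrees

Final answer: 138 degrees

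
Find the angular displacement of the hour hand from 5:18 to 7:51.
The hour hand moves 0.5 degrees per minute.
Time elapsed: 7:51 - 5:18 = 153 minutes
Angular displacement: 153 x 0.5 = 76.5 degrees

Final answer: 76.5 degrees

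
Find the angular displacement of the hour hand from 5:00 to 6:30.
The hour hand moves 0.5 degrees per minute.
Time elapsed: 6:30 - 5:00 = 90 minutes
Angular displacement: 90 x 0.5 = 45 degrees

Final answer: 45 degrees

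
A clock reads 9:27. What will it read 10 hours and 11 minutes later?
Starting time: 9:27
Adding 11 minutes to 27 minutes: 27 + 11 = 38 minutes
Adding 10 hours: 9 + 10 = 19 - 12 = 7
Final time: 7:38

Final answer: 7:38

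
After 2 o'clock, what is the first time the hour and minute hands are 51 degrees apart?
At t minutes past 2:00, the hour hand is at 30 x 2 + 0.5t degrees and the minute hand is at 6t degrees.
The smaller angle between them is 51 degrees when |30H - 5.5t| = 51 or |30H - 5.5t| = 309.
With H = 2, solve 30 x 2 - 5.5t = +/- target for each target:
  t = (30 x 2 - 51) / 5.5 = 1.64
  t = (30 x 2 + 51) / 5.5 = 20.18
  t = (30 x 2 - 309) / 5.5 = -45.27 (outside (0, 60))
  t = (30 x 2 + 309) / 5.5 = 67.09 (outside (0, 60))
Valid solutions in (0, 60): {1.64, 20.18} minutes.
The first occurrence is t = 1.64 minutes.
The hands form a 51-degree angle at 1.64 minutes past 2:00.

Final answer: 1.64 minutes past 2:00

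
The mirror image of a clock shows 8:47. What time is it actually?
Reflection across the vertical (12-6) axis maps a hand at angle A degrees to (360 - A) degrees, which sends a reading of T minutes past 12:00 to (720 - T) minutes past 12:00.
Mirror reads 8:47 = 527 minutes past 12:00.
Actual time: (720 - 527) mod 720 = 193 minutes = 3:13.

Final answer: 3:13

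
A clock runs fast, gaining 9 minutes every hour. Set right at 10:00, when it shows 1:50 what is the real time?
For every 60 true minutes, the faulty clock advances 69 minutes, so 1 faulty-clock minute corresponds to 60/69 true minutes.
From 10:00 to 1:50 on the faulty dial is 230 minutes.
True elapsed: 230 x 60/69 = 200 minutes = 3 hours and 20 minutes.
True time: 10:00 + 3 hours and 20 minutes = 1:20.

Final answer: 1:20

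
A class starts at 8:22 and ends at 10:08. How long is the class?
From 8:22 to 10:08:
(10 x 60 + 8) - (8 x 60 + 22) = 608 - 502 = 106 minutes
= 1 hour and 46 minutes

Final answer: 1 hour and 46 minutes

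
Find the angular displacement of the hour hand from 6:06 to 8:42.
The hour hand moves 0.5 degrees per minute.
Time elapsed: 8:42 - 6:06 = 156 minutes
Angular displacement: 156 x 0.5 = 78 degrees

Final answer: 78 degrees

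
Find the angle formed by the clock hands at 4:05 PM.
Hour hand position: 4 x 30 + 5 x 0.5 = 122.5 degrees
Minute hand position: 5 x 6 = 30 degrees
Difference: |122.5 - 30| = 92.5 degrees
The angle between the hands is 92.5 degrees

Final answer: 92.5 degrees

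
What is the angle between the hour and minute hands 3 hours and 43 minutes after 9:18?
First find the time 3 hours and 43 minutes after 9:18.
Total minutes: 9 x 60 + 18 + 3 x 60 + 43 = 781.
781 mod 720 = 61 minutes = 1:01.
Now compute the angle at 1:01:
Hour hand: 1 x 30 + 1 x 0.5 = 30.5 degrees
Minute hand: 1 x 6 = 6 degrees
Difference: |30.5 - 6| = 24.5 degrees
The angle is 24.5 degrees

Final answer: 24.5 degrees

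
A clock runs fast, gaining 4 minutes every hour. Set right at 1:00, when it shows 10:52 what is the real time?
For every 60 true minutes, the faulty clock advances 64 minutes, so 1 faulty-clock minute corresponds to 60/64 true minutes.
From 1:00 to 10:52 on the faulty dial is 592 minutes.
True elapsed: 592 x 60/64 = 555 minutes = 9 hours and 15 minutes.
True time: 1:00 + 9 hours and 15 minutes = 10:15.

Final answer: 10:15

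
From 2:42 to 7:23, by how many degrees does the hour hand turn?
The hour hand moves 0.5 degrees per minute.
Time elapsed: 7:23 - 2:42 = 281 minutes
Angular displacement: 281 x 0.5 = 140.5 degrees

Final answer: 140.5 degrees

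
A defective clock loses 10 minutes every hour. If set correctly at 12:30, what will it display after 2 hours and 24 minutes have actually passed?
For every 60 true minutes, the faulty clock advances 60 - 10 = 50 minutes.
True elapsed: 2 hours and 24 minutes = 144 minutes.
Faulty clock advances: 144 x 50/60 = 120 minutes (drift: 24 minutes behind).
Shown time: 12:30 + 120 minutes = 2:30.

Final answer: 2:30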